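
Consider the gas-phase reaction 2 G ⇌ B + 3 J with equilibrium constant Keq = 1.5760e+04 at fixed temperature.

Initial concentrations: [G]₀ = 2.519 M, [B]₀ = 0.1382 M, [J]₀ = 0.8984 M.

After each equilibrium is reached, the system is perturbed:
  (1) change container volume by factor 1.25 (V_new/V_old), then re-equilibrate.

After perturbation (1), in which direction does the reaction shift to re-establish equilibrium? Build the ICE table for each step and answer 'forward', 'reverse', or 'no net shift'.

Direction: forward

Q₀ = 0.01579 vs Keq = 1.5760e+04 ⇒ Q<K, forward
Step 1:
                   G          B          J
  init         2.519     0.1382     0.8984
  Δ           -2.429      1.215      3.644
  eq          0.0897      1.353      4.542
  solve Keq expr → x = 1.215; check Q = 1.5760e+04
Then change container volume by factor 1.25 (V_new/V_old).
Step 2:
                   G          B          J
  init       0.07176      1.082      3.634
  Δ         -0.01368   0.006841    0.02052
  eq         0.05807      1.089      3.654
  solve Keq expr → x = 0.006841; check Q = 1.5760e+04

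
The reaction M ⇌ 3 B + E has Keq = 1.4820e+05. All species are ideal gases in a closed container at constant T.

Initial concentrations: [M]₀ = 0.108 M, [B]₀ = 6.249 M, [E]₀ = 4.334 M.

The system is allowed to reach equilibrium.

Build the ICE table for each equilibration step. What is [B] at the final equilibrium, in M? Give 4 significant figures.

[B]_eq = 6.548 M

Q₀ = 9793 vs Keq = 1.4820e+05 ⇒ Q<K, forward
Step 1:
                  M         B         E
  I           0.108     6.249     4.334
  C         -0.0996    0.2988    0.0996
  E        0.008398     6.548     4.434
  solve Keq expr → x = 0.0996; check Q = 1.4820e+05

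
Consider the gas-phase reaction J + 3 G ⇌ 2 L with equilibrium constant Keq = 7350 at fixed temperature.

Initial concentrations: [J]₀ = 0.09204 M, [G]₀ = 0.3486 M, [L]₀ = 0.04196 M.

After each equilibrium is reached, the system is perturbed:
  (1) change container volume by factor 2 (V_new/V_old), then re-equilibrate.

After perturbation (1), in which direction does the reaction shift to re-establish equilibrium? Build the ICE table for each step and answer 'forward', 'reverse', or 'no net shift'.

Direction: reverse

Q₀ = 0.4516 vs Keq = 7350 ⇒ Q<K, forward
Step 1:
                  J         G         L
  init      0.09204    0.3486   0.04196
  Δ        -0.08478   -0.2543    0.1696
  eq       0.007265   0.09427    0.2115
  solve Keq expr → x = 0.08478; check Q = 7350
Then change container volume by factor 2 (V_new/V_old).
Step 2:
                  J         G         L
  init     0.003632   0.04714    0.1058
  Δ        0.003415   0.01024  -0.00683
  eq       0.007047   0.05738   0.09893
  solve Keq expr → x = -0.003415; check Q = 7350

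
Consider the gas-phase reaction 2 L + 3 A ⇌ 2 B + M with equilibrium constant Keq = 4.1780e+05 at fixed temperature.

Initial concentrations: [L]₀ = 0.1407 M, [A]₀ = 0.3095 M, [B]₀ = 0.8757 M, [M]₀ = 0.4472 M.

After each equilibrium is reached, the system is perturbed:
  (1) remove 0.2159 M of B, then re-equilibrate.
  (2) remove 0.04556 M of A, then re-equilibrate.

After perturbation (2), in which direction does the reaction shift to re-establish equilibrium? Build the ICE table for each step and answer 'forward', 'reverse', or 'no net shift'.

Direction: reverse

Q₀ = 584.3 vs Keq = 4.1780e+05 ⇒ Q<K, forward
Step 1:
                   L          A          B          M
  Initial     0.1407     0.3095     0.8757     0.4472
  Change      -0.118     -0.177      0.118    0.05901
  Equil      0.02268     0.1325     0.9937     0.5062
  solve Keq expr → x = 0.05901; check Q = 4.1780e+05
Then remove 0.2159 M of B.
Step 2:
                   L          A          B          M
  Initial    0.02268     0.1325     0.7778     0.5062
  Change   -0.003646   -0.00547   0.003646   0.001823
  Equil      0.01904      0.127     0.7815      0.508
  solve Keq expr → x = 0.001823; check Q = 4.1780e+05
Then remove 0.04556 M of A.
Step 3:
                   L          A          B          M
  Initial    0.01904    0.08145     0.7815      0.508
  Change    0.009547    0.01432  -0.009547  -0.004774
  Equil      0.02859    0.09577     0.7719     0.5033
  solve Keq expr → x = -0.004774; check Q = 4.1780e+05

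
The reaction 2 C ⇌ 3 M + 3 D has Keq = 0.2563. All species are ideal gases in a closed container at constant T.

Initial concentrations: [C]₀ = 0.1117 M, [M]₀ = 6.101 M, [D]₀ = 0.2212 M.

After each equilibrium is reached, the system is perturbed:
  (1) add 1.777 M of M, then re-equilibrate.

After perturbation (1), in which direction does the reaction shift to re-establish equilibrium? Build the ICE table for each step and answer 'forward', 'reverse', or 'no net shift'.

Q₀ = 197 vs Keq = 0.2563 ⇒ Q>K, reverse
Step 1:
                    C           M           D
  init         0.1117       6.101      0.2212
  Δ            0.1204     -0.1807     -0.1807
  eq           0.2321        5.92     0.04053
  solve Keq expr → x = -0.06022; check Q = 0.2563
Then add 1.777 M of M.
Step 2:
                    C           M           D
  init         0.2321       7.697     0.04053
  Δ          0.005865   -0.008797   -0.008797
  eq            0.238       7.689     0.03173
  solve Keq expr → x = -0.002932; check Q = 0.2563

Direction: reverse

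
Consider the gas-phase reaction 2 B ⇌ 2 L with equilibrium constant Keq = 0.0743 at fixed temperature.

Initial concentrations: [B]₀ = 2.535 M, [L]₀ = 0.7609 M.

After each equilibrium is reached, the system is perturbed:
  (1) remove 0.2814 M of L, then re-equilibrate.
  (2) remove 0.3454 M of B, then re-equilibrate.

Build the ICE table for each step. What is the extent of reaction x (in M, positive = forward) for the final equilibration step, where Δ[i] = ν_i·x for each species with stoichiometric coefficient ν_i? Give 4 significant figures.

Q₀ = 0.09009 vs Keq = 0.0743 ⇒ Q>K, reverse
Step 1:
                   B          L
  Initial      2.535     0.7609
  Change     0.05493   -0.05493
  Equil         2.59      0.706
  solve Keq expr → x = -0.02747; check Q = 0.0743
Then remove 0.2814 M of L.
Step 2:
                   B          L
  Initial       2.59     0.4246
  Change     -0.2211     0.2211
  Equil        2.369     0.6457
  solve Keq expr → x = 0.1106; check Q = 0.0743
Then remove 0.3454 M of B.
Step 3:
                   B          L
  Initial      2.023     0.6457
  Change     0.07398   -0.07398
  Equil        2.097     0.5717
  solve Keq expr → x = -0.03699; check Q = 0.0743

x = -0.03699 M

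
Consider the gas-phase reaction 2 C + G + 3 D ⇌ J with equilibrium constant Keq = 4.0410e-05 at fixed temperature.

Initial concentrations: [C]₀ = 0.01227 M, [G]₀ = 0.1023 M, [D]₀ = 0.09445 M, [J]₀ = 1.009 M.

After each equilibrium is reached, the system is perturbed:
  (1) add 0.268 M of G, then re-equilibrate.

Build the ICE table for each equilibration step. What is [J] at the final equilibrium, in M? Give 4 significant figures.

[J]_eq = 0.006729 M

Q₀ = 7.7754e+07 vs Keq = 4.0410e-05 ⇒ Q>K, reverse
Step 1:
                    C           G           D           J
  I           0.01227      0.1023     0.09445       1.009
  C             2.007       1.004       3.011      -1.004
  E             2.019       1.106       3.105    0.005455
  solve Keq expr → x = -1.004; check Q = 4.0410e-05
Then add 0.268 M of G.
Step 2:
                    C           G           D           J
  I             2.019       1.374       3.105    0.005455
  C         -0.002548   -0.001274   -0.003822    0.001274
  E             2.017       1.373       3.101    0.006729
  solve Keq expr → x = 0.001274; check Q = 4.0410e-05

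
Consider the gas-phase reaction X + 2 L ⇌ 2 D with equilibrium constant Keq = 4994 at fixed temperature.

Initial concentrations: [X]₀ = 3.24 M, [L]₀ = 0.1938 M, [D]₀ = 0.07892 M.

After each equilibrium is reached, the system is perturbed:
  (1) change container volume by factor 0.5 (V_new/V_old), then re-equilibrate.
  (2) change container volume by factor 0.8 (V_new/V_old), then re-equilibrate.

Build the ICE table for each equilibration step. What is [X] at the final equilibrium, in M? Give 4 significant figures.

Q₀ = 0.05118 vs Keq = 4994 ⇒ Q<K, forward
Step 1:
                  X         L         D
  I            3.24    0.1938   0.07892
  C        -0.09582   -0.1916    0.1916
  E           3.144  0.002159    0.2706
  solve Keq expr → x = 0.09582; check Q = 4994
Then change container volume by factor 0.5 (V_new/V_old).
Step 2:
                  X         L         D
  I           6.288  0.004318    0.5411
  C       -6.2878e-04 -0.001258  0.001258
  E           6.288  0.003061    0.5424
  solve Keq expr → x = 6.2878e-04; check Q = 4994
Then change container volume by factor 0.8 (V_new/V_old).
Step 3:
                  X         L         D
  I            7.86  0.003826     0.678
  C       -2.0092e-04 -4.0185e-04 4.0185e-04
  E           7.859  0.003424    0.6784
  solve Keq expr → x = 2.0092e-04; check Q = 4994

[X]_eq = 7.859 M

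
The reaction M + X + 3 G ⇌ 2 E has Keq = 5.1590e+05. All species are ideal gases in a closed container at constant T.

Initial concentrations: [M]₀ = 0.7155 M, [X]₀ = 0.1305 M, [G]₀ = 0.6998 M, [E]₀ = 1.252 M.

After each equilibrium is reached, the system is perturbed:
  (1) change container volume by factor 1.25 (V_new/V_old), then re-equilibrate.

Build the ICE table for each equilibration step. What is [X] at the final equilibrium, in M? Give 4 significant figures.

[X]_eq = 3.9777e-04 M

Q₀ = 48.99 vs Keq = 5.1590e+05 ⇒ Q<K, forward
Step 1:
                   M          X          G          E
  init        0.7155     0.1305     0.6998      1.252
  Δ          -0.1302    -0.1302    -0.3907     0.2605
  eq          0.5853 2.5663e-04     0.3091      1.512
  solve Keq expr → x = 0.1302; check Q = 5.1590e+05
Then change container volume by factor 1.25 (V_new/V_old).
Step 2:
                   M          X          G          E
  init        0.4682 2.0530e-04     0.2473       1.21
  Δ       1.9246e-04 1.9246e-04 5.7739e-04 -3.8493e-04
  eq          0.4684 3.9777e-04     0.2478       1.21
  solve Keq expr → x = -1.9246e-04; check Q = 5.1590e+05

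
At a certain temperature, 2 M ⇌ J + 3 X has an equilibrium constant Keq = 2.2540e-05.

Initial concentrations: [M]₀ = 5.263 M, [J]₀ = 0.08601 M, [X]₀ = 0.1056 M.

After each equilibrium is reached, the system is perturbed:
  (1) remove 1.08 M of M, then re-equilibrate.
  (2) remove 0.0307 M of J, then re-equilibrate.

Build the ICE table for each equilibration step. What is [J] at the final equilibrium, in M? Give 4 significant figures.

[J]_eq = 0.07714 M

Q₀ = 3.6566e-06 vs Keq = 2.2540e-05 ⇒ Q<K, forward
Step 1:
                   M          J          X
  I            5.263    0.08601     0.1056
  C         -0.04783    0.02391    0.07174
  E            5.215     0.1099     0.1773
  solve Keq expr → x = 0.02391; check Q = 2.2540e-05
Then remove 1.08 M of M.
Step 2:
                   M          J          X
  I            4.135     0.1099     0.1773
  C          0.01439  -0.007196   -0.02159
  E             4.15     0.1027     0.1557
  solve Keq expr → x = -0.007196; check Q = 2.2540e-05
Then remove 0.0307 M of J.
Step 3:
                   M          J          X
  I             4.15    0.07203     0.1557
  C         -0.01022   0.005109    0.01533
  E            4.139    0.07714     0.1711
  solve Keq expr → x = 0.005109; check Q = 2.2540e-05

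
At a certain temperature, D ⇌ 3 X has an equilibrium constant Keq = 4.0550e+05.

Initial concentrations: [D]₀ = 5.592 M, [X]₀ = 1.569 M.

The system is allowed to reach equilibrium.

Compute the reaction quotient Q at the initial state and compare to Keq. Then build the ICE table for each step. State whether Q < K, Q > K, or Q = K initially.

Q₀ = 0.6907; Q < K (proceeds forward)

Q₀ = 0.6907 vs Keq = 4.0550e+05 ⇒ Q<K, forward
Step 1:
                   D          X
  init         5.592      1.569
  Δ           -5.577      16.73
  eq         0.01511       18.3
  solve Keq expr → x = 5.577; check Q = 4.0550e+05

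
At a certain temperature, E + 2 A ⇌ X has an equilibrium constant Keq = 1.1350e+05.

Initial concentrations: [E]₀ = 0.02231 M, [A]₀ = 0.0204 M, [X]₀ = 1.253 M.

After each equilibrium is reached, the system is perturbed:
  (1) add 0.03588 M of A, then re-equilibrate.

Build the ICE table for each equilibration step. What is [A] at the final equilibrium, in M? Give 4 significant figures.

[A]_eq = 0.03261 M

Q₀ = 1.3496e+05 vs Keq = 1.1350e+05 ⇒ Q>K, reverse
Step 1:
                   E          A          X
  Initial    0.02231     0.0204      1.253
  Change  7.3932e-04   0.001479 -7.3932e-04
  Equil      0.02305    0.02188      1.252
  solve Keq expr → x = -7.3932e-04; check Q = 1.1350e+05
Then add 0.03588 M of A.
Step 2:
                   E          A          X
  Initial    0.02305    0.05776      1.252
  Change    -0.01257   -0.02514    0.01257
  Equil      0.01048    0.03261      1.265
  solve Keq expr → x = 0.01257; check Q = 1.1350e+05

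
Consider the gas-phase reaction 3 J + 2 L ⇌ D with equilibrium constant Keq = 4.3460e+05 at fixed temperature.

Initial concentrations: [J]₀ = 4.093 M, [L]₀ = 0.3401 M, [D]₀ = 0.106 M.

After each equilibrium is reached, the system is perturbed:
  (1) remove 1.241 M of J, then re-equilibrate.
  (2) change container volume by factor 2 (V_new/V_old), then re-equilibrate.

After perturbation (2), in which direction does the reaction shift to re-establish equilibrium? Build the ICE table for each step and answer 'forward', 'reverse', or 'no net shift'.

Q₀ = 0.01336 vs Keq = 4.3460e+05 ⇒ Q<K, forward
Step 1:
                    J           L           D
  init          4.093      0.3401       0.106
  Δ             -0.51       -0.34        0.17
  eq            3.583  1.1750e-04       0.276
  solve Keq expr → x = 0.17; check Q = 4.3460e+05
Then remove 1.241 M of J.
Step 2:
                    J           L           D
  init          2.342  1.1750e-04       0.276
  Δ        1.5720e-04  1.0480e-04 -5.2399e-05
  eq            2.342  2.2230e-04      0.2759
  solve Keq expr → x = -5.2399e-05; check Q = 4.3460e+05
Then change container volume by factor 2 (V_new/V_old).
Step 3:
                    J           L           D
  init          1.171  1.1115e-04       0.138
  Δ        4.9934e-04  3.3289e-04 -1.6645e-04
  eq            1.172  4.4404e-04      0.1378
  solve Keq expr → x = -1.6645e-04; check Q = 4.3460e+05

Direction: reverse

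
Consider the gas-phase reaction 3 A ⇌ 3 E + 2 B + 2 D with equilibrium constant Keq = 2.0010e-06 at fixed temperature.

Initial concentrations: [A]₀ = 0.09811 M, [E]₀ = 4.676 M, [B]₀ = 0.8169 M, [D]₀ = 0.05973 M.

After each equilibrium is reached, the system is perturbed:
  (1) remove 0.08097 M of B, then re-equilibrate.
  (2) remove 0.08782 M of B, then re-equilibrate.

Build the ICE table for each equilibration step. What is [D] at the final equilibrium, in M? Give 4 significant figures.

[D]_eq = 1.9900e-05 M

Q₀ = 257.8 vs Keq = 2.0010e-06 ⇒ Q>K, reverse
Step 1:
                  A         E         B         D
  I         0.09811     4.676    0.8169   0.05973
  C         0.08957  -0.08957  -0.05971  -0.05971
  E          0.1877     4.586    0.7572 1.5465e-05
  solve Keq expr → x = -0.02986; check Q = 2.0010e-06
Then remove 0.08097 M of B.
Step 2:
                  A         E         B         D
  I          0.1877     4.586    0.6762 1.5465e-05
  C       -2.7769e-06 2.7769e-06 1.8513e-06 1.8513e-06
  E          0.1877     4.586    0.6762 1.7316e-05
  solve Keq expr → x = 9.2565e-07; check Q = 2.0010e-06
Then remove 0.08782 M of B.
Step 3:
                  A         E         B         D
  I          0.1877     4.586    0.5884 1.7316e-05
  C       -3.8756e-06 3.8756e-06 2.5837e-06 2.5837e-06
  E          0.1877     4.586    0.5884 1.9900e-05
  solve Keq expr → x = 1.2919e-06; check Q = 2.0010e-06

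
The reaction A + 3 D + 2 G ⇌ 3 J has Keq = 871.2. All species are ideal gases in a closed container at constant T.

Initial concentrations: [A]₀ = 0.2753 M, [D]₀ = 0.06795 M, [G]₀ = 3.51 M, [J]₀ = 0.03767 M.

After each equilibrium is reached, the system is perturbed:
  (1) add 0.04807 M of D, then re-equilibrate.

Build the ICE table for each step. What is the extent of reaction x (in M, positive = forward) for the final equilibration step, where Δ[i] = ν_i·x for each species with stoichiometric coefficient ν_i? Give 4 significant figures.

Q₀ = 0.05023 vs Keq = 871.2 ⇒ Q<K, forward
Step 1:
                  A         D         G         J
  I          0.2753   0.06795      3.51   0.03767
  C        -0.02028  -0.06085  -0.04057   0.06085
  E           0.255  0.007098     3.469   0.09852
  solve Keq expr → x = 0.02028; check Q = 871.2
Then add 0.04807 M of D.
Step 2:
                  A         D         G         J
  I           0.255   0.05517     3.469   0.09852
  C        -0.01486  -0.04459  -0.02973   0.04459
  E          0.2402   0.01058      3.44    0.1431
  solve Keq expr → x = 0.01486; check Q = 871.2

x = 0.01486 M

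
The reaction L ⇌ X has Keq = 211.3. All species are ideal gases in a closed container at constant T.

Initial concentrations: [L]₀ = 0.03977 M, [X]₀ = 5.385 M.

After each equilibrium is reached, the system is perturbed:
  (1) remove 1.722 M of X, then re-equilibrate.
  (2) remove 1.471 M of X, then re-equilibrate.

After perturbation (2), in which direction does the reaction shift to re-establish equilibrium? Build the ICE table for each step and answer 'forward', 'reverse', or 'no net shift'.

Q₀ = 135.4 vs Keq = 211.3 ⇒ Q<K, forward
Step 1:
                   L          X
  I          0.03977      5.385
  C         -0.01422    0.01422
  E          0.02555      5.399
  solve Keq expr → x = 0.01422; check Q = 211.3
Then remove 1.722 M of X.
Step 2:
                   L          X
  I          0.02555      3.677
  C        -0.008111   0.008111
  E          0.01744      3.685
  solve Keq expr → x = 0.008111; check Q = 211.3
Then remove 1.471 M of X.
Step 3:
                   L          X
  I          0.01744      2.214
  C        -0.006929   0.006929
  E          0.01051      2.221
  solve Keq expr → x = 0.006929; check Q = 211.3

Direction: forward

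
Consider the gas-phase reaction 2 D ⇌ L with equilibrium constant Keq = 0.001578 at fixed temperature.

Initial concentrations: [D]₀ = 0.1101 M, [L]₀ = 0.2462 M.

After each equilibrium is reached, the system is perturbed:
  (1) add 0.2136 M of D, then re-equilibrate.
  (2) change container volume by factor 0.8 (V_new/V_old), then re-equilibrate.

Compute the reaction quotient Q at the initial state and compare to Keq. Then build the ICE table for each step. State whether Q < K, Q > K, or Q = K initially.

Q₀ = 20.31; Q > K (proceeds reverse)

Q₀ = 20.31 vs Keq = 0.001578 ⇒ Q>K, reverse
Step 1:
                    D           L
  I            0.1101      0.2462
  C            0.4913     -0.2456
  E            0.6014  5.7066e-04
  solve Keq expr → x = -0.2456; check Q = 0.001578
Then add 0.2136 M of D.
Step 2:
                    D           L
  I             0.815  5.7066e-04
  C       -9.4989e-04  4.7494e-04
  E             0.814    0.001046
  solve Keq expr → x = 4.7494e-04; check Q = 0.001578
Then change container volume by factor 0.8 (V_new/V_old).
Step 3:
                    D           L
  I             1.018    0.001307
  C       -6.4933e-04  3.2467e-04
  E             1.017    0.001632
  solve Keq expr → x = 3.2467e-04; check Q = 0.001578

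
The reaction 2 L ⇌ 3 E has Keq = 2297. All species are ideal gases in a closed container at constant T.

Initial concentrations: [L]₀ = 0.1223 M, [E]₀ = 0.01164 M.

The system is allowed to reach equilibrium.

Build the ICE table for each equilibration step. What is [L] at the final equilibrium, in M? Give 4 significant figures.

[L]_eq = 0.001762 M

Q₀ = 1.0544e-04 vs Keq = 2297 ⇒ Q<K, forward
Step 1:
                  L         E
  init       0.1223   0.01164
  Δ         -0.1205    0.1808
  eq       0.001762    0.1924
  solve Keq expr → x = 0.06027; check Q = 2297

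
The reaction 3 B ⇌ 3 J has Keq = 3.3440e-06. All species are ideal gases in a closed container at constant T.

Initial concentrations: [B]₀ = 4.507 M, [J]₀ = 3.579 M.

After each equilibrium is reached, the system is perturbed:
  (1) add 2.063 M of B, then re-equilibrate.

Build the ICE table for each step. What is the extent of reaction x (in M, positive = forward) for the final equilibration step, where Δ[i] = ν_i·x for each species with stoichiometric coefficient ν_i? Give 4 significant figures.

Q₀ = 0.5008 vs Keq = 3.3440e-06 ⇒ Q>K, reverse
Step 1:
                   B          J
  I            4.507      3.579
  C             3.46      -3.46
  E            7.967     0.1191
  solve Keq expr → x = -1.153; check Q = 3.3440e-06
Then add 2.063 M of B.
Step 2:
                   B          J
  I            10.03     0.1191
  C          -0.0304     0.0304
  E            9.999     0.1495
  solve Keq expr → x = 0.01013; check Q = 3.3440e-06

x = 0.01013 M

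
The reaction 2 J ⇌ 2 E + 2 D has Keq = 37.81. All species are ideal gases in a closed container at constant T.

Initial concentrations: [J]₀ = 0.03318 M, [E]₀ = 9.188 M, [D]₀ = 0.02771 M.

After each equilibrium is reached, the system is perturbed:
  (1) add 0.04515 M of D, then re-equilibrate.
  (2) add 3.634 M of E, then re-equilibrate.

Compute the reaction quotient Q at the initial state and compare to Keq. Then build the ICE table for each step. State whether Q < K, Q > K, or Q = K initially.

Q₀ = 58.88; Q > K (proceeds reverse)

Q₀ = 58.88 vs Keq = 37.81 ⇒ Q>K, reverse
Step 1:
                    J           E           D
  Initial     0.03318       9.188     0.02771
  Change     0.003292   -0.003292   -0.003292
  Equil       0.03647       9.185     0.02442
  solve Keq expr → x = -0.001646; check Q = 37.81
Then add 0.04515 M of D.
Step 2:
                    J           E           D
  Initial     0.03647       9.185     0.06957
  Change      0.02697    -0.02697    -0.02697
  Equil       0.06344       9.158      0.0426
  solve Keq expr → x = -0.01348; check Q = 37.81
Then add 3.634 M of E.
Step 3:
                    J           E           D
  Initial     0.06344       12.79      0.0426
  Change     0.008158   -0.008158   -0.008158
  Equil        0.0716       12.78     0.03444
  solve Keq expr → x = -0.004079; check Q = 37.81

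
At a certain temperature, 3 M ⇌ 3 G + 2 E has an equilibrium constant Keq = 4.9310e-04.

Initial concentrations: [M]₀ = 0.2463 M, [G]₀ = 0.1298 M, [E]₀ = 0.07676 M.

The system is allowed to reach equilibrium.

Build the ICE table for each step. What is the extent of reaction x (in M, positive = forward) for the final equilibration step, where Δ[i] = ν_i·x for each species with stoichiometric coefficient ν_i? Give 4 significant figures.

x = -0.003437 M

Q₀ = 8.6238e-04 vs Keq = 4.9310e-04 ⇒ Q>K, reverse
Step 1:
                  M         G         E
  I          0.2463    0.1298   0.07676
  C         0.01031  -0.01031 -0.006874
  E          0.2566    0.1195   0.06989
  solve Keq expr → x = -0.003437; check Q = 4.9310e-04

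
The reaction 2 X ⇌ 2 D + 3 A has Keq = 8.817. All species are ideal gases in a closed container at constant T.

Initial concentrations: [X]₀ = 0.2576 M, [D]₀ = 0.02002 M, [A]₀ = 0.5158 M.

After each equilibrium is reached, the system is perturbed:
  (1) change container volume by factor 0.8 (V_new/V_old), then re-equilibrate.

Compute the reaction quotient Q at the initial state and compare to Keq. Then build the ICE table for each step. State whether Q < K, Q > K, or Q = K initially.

Q₀ = 8.2886e-04; Q < K (proceeds forward)

Q₀ = 8.2886e-04 vs Keq = 8.817 ⇒ Q<K, forward
Step 1:
                   X          D          A
  init        0.2576    0.02002     0.5158
  Δ          -0.2021     0.2021     0.3032
  eq         0.05546     0.2222      0.819
  solve Keq expr → x = 0.1011; check Q = 8.817
Then change container volume by factor 0.8 (V_new/V_old).
Step 2:
                   X          D          A
  init       0.06932     0.2777      1.024
  Δ          0.01782   -0.01782   -0.02672
  eq         0.08714     0.2599      0.997
  solve Keq expr → x = -0.008908; check Q = 8.817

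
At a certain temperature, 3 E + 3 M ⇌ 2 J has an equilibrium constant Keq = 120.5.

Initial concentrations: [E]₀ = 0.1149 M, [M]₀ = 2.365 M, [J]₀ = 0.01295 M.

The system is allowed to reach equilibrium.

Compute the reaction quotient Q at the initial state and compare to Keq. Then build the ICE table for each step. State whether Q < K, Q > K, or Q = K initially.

Q₀ = 0.008358 vs Keq = 120.5 ⇒ Q<K, forward
Step 1:
                  E         M         J
  init       0.1149     2.365   0.01295
  Δ        -0.09851  -0.09851   0.06567
  eq        0.01639     2.266   0.07862
  solve Keq expr → x = 0.03284; check Q = 120.5

Q₀ = 0.008358; Q < K (proceeds forward)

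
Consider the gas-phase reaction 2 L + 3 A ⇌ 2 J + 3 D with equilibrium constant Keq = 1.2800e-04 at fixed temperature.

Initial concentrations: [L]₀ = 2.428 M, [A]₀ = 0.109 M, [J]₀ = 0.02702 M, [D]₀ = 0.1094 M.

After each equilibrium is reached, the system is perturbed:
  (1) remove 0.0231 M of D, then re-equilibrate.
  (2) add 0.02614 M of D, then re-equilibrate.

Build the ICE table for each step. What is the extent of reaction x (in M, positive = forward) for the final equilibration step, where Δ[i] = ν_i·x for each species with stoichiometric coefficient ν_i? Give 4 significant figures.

Q₀ = 1.2521e-04 vs Keq = 1.2800e-04 ⇒ Q<K, forward
Step 1:
                  L         A         J         D
  init        2.428     0.109   0.02702    0.1094
  Δ       -1.4021e-04 -2.1031e-04 1.4021e-04 2.1031e-04
  eq          2.428    0.1088   0.02716    0.1096
  solve Keq expr → x = 7.0104e-05; check Q = 1.2800e-04
Then remove 0.0231 M of D.
Step 2:
                  L         A         J         D
  init        2.428    0.1088   0.02716   0.08651
  Δ       -0.004386 -0.006579  0.004386  0.006579
  eq          2.423    0.1022   0.03155   0.09309
  solve Keq expr → x = 0.002193; check Q = 1.2800e-04
Then add 0.02614 M of D.
Step 3:
                  L         A         J         D
  init        2.423    0.1022   0.03155    0.1192
  Δ         0.00491  0.007365  -0.00491 -0.007365
  eq          2.428    0.1096   0.02664    0.1119
  solve Keq expr → x = -0.002455; check Q = 1.2800e-04

x = -0.002455 M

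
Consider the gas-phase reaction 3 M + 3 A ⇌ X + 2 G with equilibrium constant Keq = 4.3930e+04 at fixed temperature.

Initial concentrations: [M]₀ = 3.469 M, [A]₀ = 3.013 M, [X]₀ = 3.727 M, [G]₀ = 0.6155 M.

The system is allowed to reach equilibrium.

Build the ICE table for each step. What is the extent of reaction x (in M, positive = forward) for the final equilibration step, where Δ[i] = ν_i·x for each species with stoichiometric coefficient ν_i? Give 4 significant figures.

Q₀ = 0.001237 vs Keq = 4.3930e+04 ⇒ Q<K, forward
Step 1:
                    M           A           X           G
  init          3.469       3.013       3.727      0.6155
  Δ            -2.867      -2.867      0.9556       1.911
  eq           0.6021      0.1461       4.683       2.527
  solve Keq expr → x = 0.9556; check Q = 4.3930e+04

x = 0.9556 M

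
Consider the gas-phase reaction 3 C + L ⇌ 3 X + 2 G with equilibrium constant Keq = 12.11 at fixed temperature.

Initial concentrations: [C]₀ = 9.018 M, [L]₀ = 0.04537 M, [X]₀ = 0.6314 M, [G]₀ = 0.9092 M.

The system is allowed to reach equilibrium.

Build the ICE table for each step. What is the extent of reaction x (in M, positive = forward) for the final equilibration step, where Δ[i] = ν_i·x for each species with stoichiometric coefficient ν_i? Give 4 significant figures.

x = 0.04532 M

Q₀ = 0.006254 vs Keq = 12.11 ⇒ Q<K, forward
Step 1:
                  C         L         X         G
  Initial     9.018   0.04537    0.6314    0.9092
  Change     -0.136  -0.04532     0.136   0.09063
  Equil       8.882 5.3230e-05    0.7674    0.9998
  solve Keq expr → x = 0.04532; check Q = 12.11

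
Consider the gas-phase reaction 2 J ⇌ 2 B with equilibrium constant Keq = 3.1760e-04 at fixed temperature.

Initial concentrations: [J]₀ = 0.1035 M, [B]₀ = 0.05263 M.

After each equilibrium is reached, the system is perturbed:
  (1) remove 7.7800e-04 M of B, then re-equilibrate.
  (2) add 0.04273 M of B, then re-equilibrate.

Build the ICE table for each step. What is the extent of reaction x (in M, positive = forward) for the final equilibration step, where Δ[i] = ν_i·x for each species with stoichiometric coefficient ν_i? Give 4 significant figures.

x = -0.02099 M

Q₀ = 0.2586 vs Keq = 3.1760e-04 ⇒ Q>K, reverse
Step 1:
                  J         B
  init       0.1035   0.05263
  Δ          0.0499   -0.0499
  eq         0.1534  0.002734
  solve Keq expr → x = -0.02495; check Q = 3.1760e-04
Then remove 7.7800e-04 M of B.
Step 2:
                  J         B
  init       0.1534  0.001956
  Δ       -7.6438e-04 7.6438e-04
  eq         0.1526   0.00272
  solve Keq expr → x = 3.8219e-04; check Q = 3.1760e-04
Then add 0.04273 M of B.
Step 3:
                  J         B
  init       0.1526   0.04545
  Δ         0.04198  -0.04198
  eq         0.1946  0.003468
  solve Keq expr → x = -0.02099; check Q = 3.1760e-04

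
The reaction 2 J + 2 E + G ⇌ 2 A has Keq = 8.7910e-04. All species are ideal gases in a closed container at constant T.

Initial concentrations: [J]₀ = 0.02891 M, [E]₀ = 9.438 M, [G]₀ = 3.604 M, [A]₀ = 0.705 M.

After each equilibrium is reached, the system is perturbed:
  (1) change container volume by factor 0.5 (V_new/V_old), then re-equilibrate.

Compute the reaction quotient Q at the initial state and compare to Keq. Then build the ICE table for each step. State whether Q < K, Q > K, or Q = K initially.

Q₀ = 1.852; Q > K (proceeds reverse)

Q₀ = 1.852 vs Keq = 8.7910e-04 ⇒ Q>K, reverse
Step 1:
                   J          E          G          A
  init       0.02891      9.438      3.604      0.705
  Δ           0.4378     0.4378     0.2189    -0.4378
  eq          0.4667      9.876      3.823     0.2672
  solve Keq expr → x = -0.2189; check Q = 8.7910e-04
Then change container volume by factor 0.5 (V_new/V_old).
Step 2:
                   J          E          G          A
  init        0.9334      19.75      7.646     0.5344
  Δ          -0.3624    -0.3624    -0.1812     0.3624
  eq           0.571      19.39      7.465     0.8968
  solve Keq expr → x = 0.1812; check Q = 8.7910e-04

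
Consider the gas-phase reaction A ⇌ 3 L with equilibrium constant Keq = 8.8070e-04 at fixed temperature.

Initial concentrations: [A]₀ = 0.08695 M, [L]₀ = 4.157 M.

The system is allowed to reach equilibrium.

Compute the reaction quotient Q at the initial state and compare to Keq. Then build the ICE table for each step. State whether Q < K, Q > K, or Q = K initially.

Q₀ = 826.2; Q > K (proceeds reverse)

Q₀ = 826.2 vs Keq = 8.8070e-04 ⇒ Q>K, reverse
Step 1:
                   A          L
  Initial    0.08695      4.157
  Change        1.35     -4.049
  Equil        1.437     0.1082
  solve Keq expr → x = -1.35; check Q = 8.8070e-04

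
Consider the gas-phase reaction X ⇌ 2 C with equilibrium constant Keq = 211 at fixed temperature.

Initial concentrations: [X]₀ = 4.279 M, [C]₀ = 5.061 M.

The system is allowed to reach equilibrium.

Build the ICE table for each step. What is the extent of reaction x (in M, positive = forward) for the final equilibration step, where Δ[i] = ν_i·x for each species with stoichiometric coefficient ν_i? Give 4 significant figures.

x = 3.573 M

Q₀ = 5.986 vs Keq = 211 ⇒ Q<K, forward
Step 1:
                  X         C
  init        4.279     5.061
  Δ          -3.573     7.146
  eq         0.7062     12.21
  solve Keq expr → x = 3.573; check Q = 211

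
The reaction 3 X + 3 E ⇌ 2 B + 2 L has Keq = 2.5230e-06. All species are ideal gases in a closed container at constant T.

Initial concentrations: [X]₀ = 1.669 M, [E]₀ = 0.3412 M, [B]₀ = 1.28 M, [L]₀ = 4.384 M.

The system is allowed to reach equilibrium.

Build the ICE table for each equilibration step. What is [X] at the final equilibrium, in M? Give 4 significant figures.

Q₀ = 170.5 vs Keq = 2.5230e-06 ⇒ Q>K, reverse
Step 1:
                    X           E           B           L
  Initial       1.669      0.3412        1.28       4.384
  Change        1.903       1.903      -1.268      -1.268
  Equil         3.572       2.244     0.01157       3.116
  solve Keq expr → x = -0.6342; check Q = 2.5230e-06

[X]_eq = 3.572 M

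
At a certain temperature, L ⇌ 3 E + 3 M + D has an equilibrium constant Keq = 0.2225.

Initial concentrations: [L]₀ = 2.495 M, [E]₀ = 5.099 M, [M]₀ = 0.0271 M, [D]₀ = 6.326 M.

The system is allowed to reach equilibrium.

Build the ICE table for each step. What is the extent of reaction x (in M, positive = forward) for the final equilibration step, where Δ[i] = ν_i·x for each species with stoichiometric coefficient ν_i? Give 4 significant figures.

Q₀ = 0.00669 vs Keq = 0.2225 ⇒ Q<K, forward
Step 1:
                    L           E           M           D
  Initial       2.495       5.099      0.0271       6.326
  Change     -0.01958     0.05874     0.05874     0.01958
  Equil         2.475       5.158     0.08584       6.346
  solve Keq expr → x = 0.01958; check Q = 0.2225

x = 0.01958 M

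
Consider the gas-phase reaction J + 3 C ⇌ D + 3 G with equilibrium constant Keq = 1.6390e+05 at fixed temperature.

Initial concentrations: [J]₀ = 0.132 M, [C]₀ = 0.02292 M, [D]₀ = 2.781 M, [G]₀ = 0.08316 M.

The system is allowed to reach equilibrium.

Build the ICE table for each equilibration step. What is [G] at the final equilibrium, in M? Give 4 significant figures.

Q₀ = 1006 vs Keq = 1.6390e+05 ⇒ Q<K, forward
Step 1:
                   J          C          D          G
  init         0.132    0.02292      2.781    0.08316
  Δ        -0.005915   -0.01775   0.005915    0.01775
  eq          0.1261   0.005175      2.787     0.1009
  solve Keq expr → x = 0.005915; check Q = 1.6390e+05

[G]_eq = 0.1009 M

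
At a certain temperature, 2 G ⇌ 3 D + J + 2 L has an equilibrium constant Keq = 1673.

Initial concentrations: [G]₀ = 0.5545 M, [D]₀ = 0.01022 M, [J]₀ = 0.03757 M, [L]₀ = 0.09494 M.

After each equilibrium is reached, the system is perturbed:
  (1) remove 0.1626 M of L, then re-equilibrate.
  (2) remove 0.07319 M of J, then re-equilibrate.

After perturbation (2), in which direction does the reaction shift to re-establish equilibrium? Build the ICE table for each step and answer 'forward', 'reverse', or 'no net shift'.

Direction: forward

Q₀ = 1.1757e-09 vs Keq = 1673 ⇒ Q<K, forward
Step 1:
                    G           D           J           L
  I            0.5545     0.01022     0.03757     0.09494
  C           -0.5478      0.8218      0.2739      0.5478
  E          0.006656       0.832      0.3115      0.6428
  solve Keq expr → x = 0.2739; check Q = 1673
Then remove 0.1626 M of L.
Step 2:
                    G           D           J           L
  I          0.006656       0.832      0.3115      0.4802
  C         -0.001638    0.002457  8.1903e-04    0.001638
  E          0.005018      0.8344      0.3123      0.4818
  solve Keq expr → x = 8.1903e-04; check Q = 1673
Then remove 0.07319 M of J.
Step 3:
                    G           D           J           L
  I          0.005018      0.8344      0.2391      0.4818
  C       -6.1153e-04  9.1730e-04  3.0577e-04  6.1153e-04
  E          0.004406      0.8354      0.2394      0.4824
  solve Keq expr → x = 3.0577e-04; check Q = 1673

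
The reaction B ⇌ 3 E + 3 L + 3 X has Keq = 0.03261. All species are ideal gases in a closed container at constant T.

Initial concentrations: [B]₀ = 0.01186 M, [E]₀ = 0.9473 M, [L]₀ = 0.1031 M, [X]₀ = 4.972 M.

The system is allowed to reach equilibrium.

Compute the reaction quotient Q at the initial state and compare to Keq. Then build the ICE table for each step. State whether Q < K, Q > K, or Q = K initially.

Q₀ = 9.655; Q > K (proceeds reverse)

Q₀ = 9.655 vs Keq = 0.03261 ⇒ Q>K, reverse
Step 1:
                  B         E         L         X
  Initial   0.01186    0.9473    0.1031     4.972
  Change    0.02597   -0.0779   -0.0779   -0.0779
  Equil     0.03783    0.8694    0.0252     4.894
  solve Keq expr → x = -0.02597; check Q = 0.03261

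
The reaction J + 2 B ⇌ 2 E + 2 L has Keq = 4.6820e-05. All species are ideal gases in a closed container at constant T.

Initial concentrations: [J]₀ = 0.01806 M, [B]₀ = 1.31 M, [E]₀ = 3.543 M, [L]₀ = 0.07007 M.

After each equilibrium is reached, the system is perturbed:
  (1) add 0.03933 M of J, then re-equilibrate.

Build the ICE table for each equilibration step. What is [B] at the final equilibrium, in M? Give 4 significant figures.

Q₀ = 1.989 vs Keq = 4.6820e-05 ⇒ Q>K, reverse
Step 1:
                  J         B         E         L
  I         0.01806      1.31     3.543   0.07007
  C         0.03472   0.06945  -0.06945  -0.06945
  E         0.05278     1.379     3.474 6.2430e-04
  solve Keq expr → x = -0.03472; check Q = 4.6820e-05
Then add 0.03933 M of J.
Step 2:
                  J         B         E         L
  I         0.09211     1.379     3.474 6.2430e-04
  C       -9.9903e-05 -1.9981e-04 1.9981e-04 1.9981e-04
  E         0.09201     1.379     3.474 8.2411e-04
  solve Keq expr → x = 9.9903e-05; check Q = 4.6820e-05

[B]_eq = 1.379 M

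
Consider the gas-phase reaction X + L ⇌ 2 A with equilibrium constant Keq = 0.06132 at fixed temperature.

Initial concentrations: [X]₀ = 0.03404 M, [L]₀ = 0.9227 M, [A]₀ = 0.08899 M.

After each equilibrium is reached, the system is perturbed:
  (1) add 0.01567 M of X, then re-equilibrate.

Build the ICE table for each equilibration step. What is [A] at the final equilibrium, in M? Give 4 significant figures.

[A]_eq = 0.06059 M

Q₀ = 0.2521 vs Keq = 0.06132 ⇒ Q>K, reverse
Step 1:
                  X         L         A
  Initial   0.03404    0.9227   0.08899
  Change     0.0173    0.0173  -0.03459
  Equil     0.05134      0.94    0.0544
  solve Keq expr → x = -0.0173; check Q = 0.06132
Then add 0.01567 M of X.
Step 2:
                  X         L         A
  Initial   0.06701      0.94    0.0544
  Change  -0.003098 -0.003098  0.006196
  Equil     0.06391    0.9369   0.06059
  solve Keq expr → x = 0.003098; check Q = 0.06132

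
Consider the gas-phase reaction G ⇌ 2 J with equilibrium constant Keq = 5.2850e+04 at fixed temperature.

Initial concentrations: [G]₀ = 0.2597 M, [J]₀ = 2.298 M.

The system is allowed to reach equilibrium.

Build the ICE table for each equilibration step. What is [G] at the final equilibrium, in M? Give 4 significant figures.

[G]_eq = 1.5016e-04 M

Q₀ = 20.33 vs Keq = 5.2850e+04 ⇒ Q<K, forward
Step 1:
                  G         J
  init       0.2597     2.298
  Δ         -0.2595    0.5191
  eq      1.5016e-04     2.817
  solve Keq expr → x = 0.2595; check Q = 5.2850e+04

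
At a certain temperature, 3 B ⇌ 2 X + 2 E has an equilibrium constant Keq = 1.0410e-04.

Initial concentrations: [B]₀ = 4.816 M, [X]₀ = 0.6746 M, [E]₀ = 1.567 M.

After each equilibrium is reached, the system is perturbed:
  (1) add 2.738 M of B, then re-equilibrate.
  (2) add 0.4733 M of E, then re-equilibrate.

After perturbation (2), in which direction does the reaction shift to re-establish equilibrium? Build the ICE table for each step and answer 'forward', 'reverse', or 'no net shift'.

Direction: reverse

Q₀ = 0.01 vs Keq = 1.0410e-04 ⇒ Q>K, reverse
Step 1:
                  B         X         E
  I           4.816    0.6746     1.567
  C          0.8126   -0.5417   -0.5417
  E           5.629    0.1329     1.025
  solve Keq expr → x = -0.2709; check Q = 1.0410e-04
Then add 2.738 M of B.
Step 2:
                  B         X         E
  I           8.367    0.1329     1.025
  C         -0.1268   0.08455   0.08455
  E            8.24    0.2174      1.11
  solve Keq expr → x = 0.04228; check Q = 1.0410e-04
Then add 0.4733 M of E.
Step 3:
                  B         X         E
  I            8.24    0.2174     1.583
  C          0.0853  -0.05687  -0.05687
  E           8.325    0.1606     1.526
  solve Keq expr → x = -0.02843; check Q = 1.0410e-04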